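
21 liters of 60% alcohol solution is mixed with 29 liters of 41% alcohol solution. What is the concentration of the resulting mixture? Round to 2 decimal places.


Solute in mixture 1 = 60% of 21 L = 21*60/100 = 63/5 L
Solute in mixture 2 = 41% of 29 L = 29*41/100 = 1189/100 L
Total solute = 63/5 + 1189/100 = 2449/100 L
Total volume = 21 + 29 = 50 L
Final concentration = 2449/100/50 * 100 = 48.98%

48.98


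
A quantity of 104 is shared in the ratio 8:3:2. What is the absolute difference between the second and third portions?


Total parts = 8 + 3 + 2 = 13
Value per part = 104 / 13 = 8
Shares: 8*8=64, 3*8=24, 2*8=16
Second share = 24, third share = 16
Difference = |24 - 16| = 8

8


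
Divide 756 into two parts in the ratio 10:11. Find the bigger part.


Total parts = 10 + 11 = 21
Value per part = 756 / 21 = 36
First share = 10 * 36 = 360
Second share = 11 * 36 = 396
Larger share = 396

396


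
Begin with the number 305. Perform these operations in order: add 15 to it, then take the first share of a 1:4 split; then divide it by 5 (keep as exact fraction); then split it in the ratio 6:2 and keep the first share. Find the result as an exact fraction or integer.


Start with 305.
Step 1: Add 15: 305+15=320; split 1:4 first = 320*1/5 = 64
Step 2: Divide by 5: 64 / 5 = 64/5
Step 3: Split 6:2, first share = 64/5 * 6/8 = 48/5
Final result = 48/5

48/5


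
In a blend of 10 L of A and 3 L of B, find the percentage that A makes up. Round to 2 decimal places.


Volume of A = 10 L
Volume of B = 3 L
Total volume = 10 + 3 = 13 L
Percentage of A = (10/13) * 100
= 76.92%

76.92


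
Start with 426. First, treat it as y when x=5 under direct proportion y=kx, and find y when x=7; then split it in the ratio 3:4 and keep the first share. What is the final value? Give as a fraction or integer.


Start with 426.
Step 1: Direct prop: k = (426)/5; new y = k*7 = 426*7/5 = 2982/5
Step 2: Split 3:4, first share = 2982/5 * 3/7 = 1278/5
Final result = 1278/5

1278/5


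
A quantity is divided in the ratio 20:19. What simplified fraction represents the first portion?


Total parts = 20 + 19 = 39
First part fraction = 20/39
Simplify: 20/39 = 20/39

20/39


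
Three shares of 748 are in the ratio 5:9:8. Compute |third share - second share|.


Total parts = 5 + 9 + 8 = 22
Value per part = 748 / 22 = 34
Shares: 5*34=170, 9*34=306, 8*34=272
Third share = 272, second share = 306
Difference = |272 - 306| = 34

34


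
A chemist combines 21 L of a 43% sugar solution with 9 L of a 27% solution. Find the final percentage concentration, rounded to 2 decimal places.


Solute in mixture 1 = 43% of 21 L = 21*43/100 = 903/100 L
Solute in mixture 2 = 27% of 9 L = 9*27/100 = 243/100 L
Total solute = 903/100 + 243/100 = 573/50 L
Total volume = 21 + 9 = 30 L
Final concentration = 573/50/30 * 100 = 38.20%

38.20


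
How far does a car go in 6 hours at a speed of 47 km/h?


Using distance = speed * time
Speed = 47 km/h
Time = 6 hours
Distance = 47 * 6
= 282 km

282


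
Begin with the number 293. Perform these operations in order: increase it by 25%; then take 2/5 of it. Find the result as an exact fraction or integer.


Start with 293.
Step 1: Increase by 25%: 293 * 125/100 = 1465/4
Step 2: Take 2/5: 1465/4 * 2/5 = 293/2
Final result = 293/2

293/2


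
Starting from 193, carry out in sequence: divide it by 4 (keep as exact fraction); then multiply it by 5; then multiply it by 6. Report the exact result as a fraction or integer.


Start with 193.
Step 1: Divide by 4: 193 / 4 = 193/4
Step 2: Multiply by 5: 193/4 * 5 = 965/4
Step 3: Multiply by 6: 965/4 * 6 = 2895/2
Final result = 2895/2

2895/2


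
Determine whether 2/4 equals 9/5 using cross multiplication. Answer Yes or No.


Cross multiply to check 2/4 = 9/5
Left cross product: 2 * 5 = 10
Right cross product: 4 * 9 = 36
10 != 36
Not equal, so proportions differ => No

No


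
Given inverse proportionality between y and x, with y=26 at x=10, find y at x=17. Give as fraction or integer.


Inverse proportion: y = k/x
Find k: k = 10 * 26 = 260
Compute y at x=17: y = 260/17
y = 260/17

260/17


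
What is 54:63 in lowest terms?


Find GCD(54, 63)
GCD = 9
Divide both by 9: 54/9 = 6, 63/9 = 7
Simplified ratio = 6:7

6:7


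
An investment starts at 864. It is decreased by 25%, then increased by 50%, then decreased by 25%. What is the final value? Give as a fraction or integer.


Start: 864
Step 1: decrease by 25% => multiply by 75/100
  864 * 75/100 = 648
Step 2: increase by 50% => multiply by 150/100
  648 * 150/100 = 972
Step 3: decrease by 25% => multiply by 75/100
  972 * 75/100 = 729
Final value = 729

729


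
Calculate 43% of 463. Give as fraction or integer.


Compute 43% of 463
Convert percentage: 43% = 43/100
Multiply: 463 * 43/100
= 19909/100
= 19909/100

19909/100


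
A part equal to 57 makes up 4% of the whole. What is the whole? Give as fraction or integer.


Given: 57 is 4% of the whole
Set up: 57 = 4/100 * whole
whole = 57 * 100 / 4
whole = 5700 / 4
whole = 1425

1425


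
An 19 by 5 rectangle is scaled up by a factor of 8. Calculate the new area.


Original dimensions: 19 x 5
Enlargement factor = 8
New width = 19 * 8 = 152
New height = 5 * 8 = 40
New area = 152 * 40 = 6080

6080


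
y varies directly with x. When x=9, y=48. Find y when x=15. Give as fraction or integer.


Direct proportion: y = kx
Find k: k = 48/9 = 16/3
Compute y at x=15: y = 16/3 * 15
y = 80

80


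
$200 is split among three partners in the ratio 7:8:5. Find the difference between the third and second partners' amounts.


Total parts = 7 + 8 + 5 = 20
Value per part = 200 / 20 = 10
Shares: 7*10=70, 8*10=80, 5*10=50
Third share = 50, second share = 80
Difference = |50 - 80| = 30

30


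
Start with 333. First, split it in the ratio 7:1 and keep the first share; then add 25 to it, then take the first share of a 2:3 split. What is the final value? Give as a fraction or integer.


Start with 333.
Step 1: Split 7:1, first share = 333 * 7/8 = 2331/8
Step 2: Add 25: 2331/8+25=2531/8; split 2:3 first = 2531/8*2/5 = 2531/20
Final result = 2531/20

2531/20


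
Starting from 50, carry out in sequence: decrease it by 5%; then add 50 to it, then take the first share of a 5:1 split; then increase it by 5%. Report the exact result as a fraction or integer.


Start with 50.
Step 1: Decrease by 5%: 50 * 95/100 = 95/2
Step 2: Add 50: 95/2+50=195/2; split 5:1 first = 195/2*5/6 = 325/4
Step 3: Increase by 5%: 325/4 * 105/100 = 1365/16
Final result = 1365/16

1365/16


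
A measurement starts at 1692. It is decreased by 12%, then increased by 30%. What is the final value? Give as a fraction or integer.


Start: 1692
Step 1: decrease by 12% => multiply by 88/100
  1692 * 88/100 = 37224/25
Step 2: increase by 30% => multiply by 130/100
  37224/25 * 130/100 = 241956/125
Final value = 241956/125

241956/125


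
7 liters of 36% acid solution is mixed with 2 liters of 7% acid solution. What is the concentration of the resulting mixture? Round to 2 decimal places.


Solute in mixture 1 = 36% of 7 L = 7*36/100 = 63/25 L
Solute in mixture 2 = 7% of 2 L = 2*7/100 = 7/50 L
Total solute = 63/25 + 7/50 = 133/50 L
Total volume = 7 + 2 = 9 L
Final concentration = 133/50/9 * 100 = 29.56%

29.56


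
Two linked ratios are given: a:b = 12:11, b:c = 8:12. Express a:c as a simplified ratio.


Given a:b = 12:11 and b:c = 8:12
Make b consistent. Multiply first ratio by 8: a:b = 96:88
Multiply second ratio by 11: b:c = 88:132
Now b = 88 in both, so a:b:c = 96:88:132
Therefore a:c = 96:132
Simplify by GCD: a:c = 8:11

8:11


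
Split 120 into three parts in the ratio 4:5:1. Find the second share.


Ratio = 4:5:1
Total parts = 4 + 5 + 1 = 10
Value per part = 120 / 10 = 12
First share = 4 * 12 = 48
Middle share = 5 * 12 = 60
Third share = 1 * 12 = 12

60


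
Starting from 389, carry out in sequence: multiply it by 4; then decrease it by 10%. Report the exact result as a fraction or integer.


Start with 389.
Step 1: Multiply by 4: 389 * 4 = 1556
Step 2: Decrease by 10%: 1556 * 90/100 = 7002/5
Final result = 7002/5

7002/5


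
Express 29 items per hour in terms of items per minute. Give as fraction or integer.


Converting from per hour to per minute
Rate = 29 items per hour
Divide by 60: 29/60
= 29/60 items per minute

29/60


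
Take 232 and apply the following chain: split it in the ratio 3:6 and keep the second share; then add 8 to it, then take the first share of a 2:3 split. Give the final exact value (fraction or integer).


Start with 232.
Step 1: Split 3:6, second share = 232 * 6/9 = 464/3
Step 2: Add 8: 464/3+8=488/3; split 2:3 first = 488/3*2/5 = 976/15
Final result = 976/15

976/15


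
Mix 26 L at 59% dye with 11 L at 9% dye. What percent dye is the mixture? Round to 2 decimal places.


Solute in mixture 1 = 59% of 26 L = 26*59/100 = 767/50 L
Solute in mixture 2 = 9% of 11 L = 11*9/100 = 99/100 L
Total solute = 767/50 + 99/100 = 1633/100 L
Total volume = 26 + 11 = 37 L
Final concentration = 1633/100/37 * 100 = 44.14%

44.14


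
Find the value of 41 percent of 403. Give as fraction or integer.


Compute 41% of 403
Convert percentage: 41% = 41/100
Multiply: 403 * 41/100
= 16523/100
= 16523/100

16523/100


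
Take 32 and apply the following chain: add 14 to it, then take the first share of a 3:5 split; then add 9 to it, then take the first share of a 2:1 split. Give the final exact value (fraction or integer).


Start with 32.
Step 1: Add 14: 32+14=46; split 3:5 first = 46*3/8 = 69/4
Step 2: Add 9: 69/4+9=105/4; split 2:1 first = 105/4*2/3 = 35/2
Final result = 35/2

35/2


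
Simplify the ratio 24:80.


Find GCD(24, 80)
GCD = 8
Divide both by 8: 24/8 = 3, 80/8 = 10
Simplified ratio = 3:10

3:10


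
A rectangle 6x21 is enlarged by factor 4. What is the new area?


Original dimensions: 6 x 21
Enlargement factor = 4
New width = 6 * 4 = 24
New height = 21 * 4 = 84
New area = 24 * 84 = 2016

2016


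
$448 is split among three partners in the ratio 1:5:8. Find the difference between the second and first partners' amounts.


Total parts = 1 + 5 + 8 = 14
Value per part = 448 / 14 = 32
Shares: 1*32=32, 5*32=160, 8*32=256
Second share = 160, first share = 32
Difference = |160 - 32| = 128

128


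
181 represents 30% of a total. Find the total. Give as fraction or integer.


Given: 181 is 30% of the whole
Set up: 181 = 30/100 * whole
whole = 181 * 100 / 30
whole = 18100 / 30
whole = 1810/3

1810/3


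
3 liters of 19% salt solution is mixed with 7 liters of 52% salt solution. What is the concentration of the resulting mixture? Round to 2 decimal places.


Solute in mixture 1 = 19% of 3 L = 3*19/100 = 57/100 L
Solute in mixture 2 = 52% of 7 L = 7*52/100 = 91/25 L
Total solute = 57/100 + 91/25 = 421/100 L
Total volume = 3 + 7 = 10 L
Final concentration = 421/100/10 * 100 = 42.10%

42.10


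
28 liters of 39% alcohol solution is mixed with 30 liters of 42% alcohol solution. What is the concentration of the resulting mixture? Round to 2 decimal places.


Solute in mixture 1 = 39% of 28 L = 28*39/100 = 273/25 L
Solute in mixture 2 = 42% of 30 L = 30*42/100 = 63/5 L
Total solute = 273/25 + 63/5 = 588/25 L
Total volume = 28 + 30 = 58 L
Final concentration = 588/25/58 * 100 = 40.55%

40.55


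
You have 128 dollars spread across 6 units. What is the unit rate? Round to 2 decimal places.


Total dollars = 128
Number of units = 6
Unit rate = 128 / 6
= 21.33 dollars per unit

21.33


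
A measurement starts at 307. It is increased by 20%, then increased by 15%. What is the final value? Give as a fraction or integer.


Start: 307
Step 1: increase by 20% => multiply by 120/100
  307 * 120/100 = 1842/5
Step 2: increase by 15% => multiply by 115/100
  1842/5 * 115/100 = 21183/50
Final value = 21183/50

21183/50


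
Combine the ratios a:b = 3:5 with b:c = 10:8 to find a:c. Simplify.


Given a:b = 3:5 and b:c = 10:8
Make b consistent. Multiply first ratio by 10: a:b = 30:50
Multiply second ratio by 5: b:c = 50:40
Now b = 50 in both, so a:b:c = 30:50:40
Therefore a:c = 30:40
Simplify by GCD: a:c = 3:4

3:4


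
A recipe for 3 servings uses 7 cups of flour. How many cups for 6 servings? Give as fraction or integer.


Original: 7 cups for 3 servings
Target servings = 6
Scaling factor = 6/3
New amount = 7 * 6/3
= 42/3
= 14 cups

14


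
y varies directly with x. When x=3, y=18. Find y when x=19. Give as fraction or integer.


Direct proportion: y = kx
Find k: k = 18/3 = 6
Compute y at x=19: y = 6 * 19
y = 114

114


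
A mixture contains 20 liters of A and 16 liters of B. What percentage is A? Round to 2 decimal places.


Volume of A = 20 L
Volume of B = 16 L
Total volume = 20 + 16 = 36 L
Percentage of A = (20/36) * 100
= 55.56%

55.56


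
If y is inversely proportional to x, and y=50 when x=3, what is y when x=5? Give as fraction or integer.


Inverse proportion: y = k/x
Find k: k = 3 * 50 = 150
Compute y at x=5: y = 150/5
y = 30

30


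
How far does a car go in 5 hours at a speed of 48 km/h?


Using distance = speed * time
Speed = 48 km/h
Time = 5 hours
Distance = 48 * 5
= 240 km

240


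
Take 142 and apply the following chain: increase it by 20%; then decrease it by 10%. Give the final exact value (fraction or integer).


Start with 142.
Step 1: Increase by 20%: 142 * 120/100 = 852/5
Step 2: Decrease by 10%: 852/5 * 90/100 = 3834/25
Final result = 3834/25

3834/25


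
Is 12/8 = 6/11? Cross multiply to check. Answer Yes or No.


Cross multiply to check 12/8 = 6/11
Left cross product: 12 * 11 = 132
Right cross product: 8 * 6 = 48
132 != 48
Not equal, so proportions differ => No

No


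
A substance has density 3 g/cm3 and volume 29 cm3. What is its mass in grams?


Using mass = density * volume
Density = 3 g/cm3
Volume = 29 cm3
Mass = 3 * 29
= 87 g

87


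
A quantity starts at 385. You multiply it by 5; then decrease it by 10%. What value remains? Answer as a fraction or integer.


Start with 385.
Step 1: Multiply by 5: 385 * 5 = 1925
Step 2: Decrease by 10%: 1925 * 90/100 = 3465/2
Final result = 3465/2

3465/2


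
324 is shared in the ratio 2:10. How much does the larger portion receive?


Total parts = 2 + 10 = 12
Value per part = 324 / 12 = 27
First share = 2 * 27 = 54
Second share = 10 * 27 = 270
Larger share = 270

270


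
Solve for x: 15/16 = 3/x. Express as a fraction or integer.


Setting up: 15/16 = 3/x
Cross multiply: 15 * x = 16 * 3
15x = 48
x = 48/15
x = 16/5

16/5


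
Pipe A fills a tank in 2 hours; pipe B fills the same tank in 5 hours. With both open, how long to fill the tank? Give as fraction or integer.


Rate of A = 1/2 job per hour
Rate of B = 1/5 job per hour
Combined rate = 1/2 + 1/5
Find common denominator: (5 + 2)/(2*5) = 7/10
Combined rate = 7/10 job per hour
Time together = 1 / (7/10) = 10/7 hours

10/7


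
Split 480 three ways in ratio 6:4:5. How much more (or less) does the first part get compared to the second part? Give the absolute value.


Total parts = 6 + 4 + 5 = 15
Value per part = 480 / 15 = 32
Shares: 6*32=192, 4*32=128, 5*32=160
First share = 192, second share = 128
Difference = |192 - 128| = 64

64


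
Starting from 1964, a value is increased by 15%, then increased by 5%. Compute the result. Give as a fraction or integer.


Start: 1964
Step 1: increase by 15% => multiply by 115/100
  1964 * 115/100 = 11293/5
Step 2: increase by 5% => multiply by 105/100
  11293/5 * 105/100 = 237153/100
Final value = 237153/100

237153/100


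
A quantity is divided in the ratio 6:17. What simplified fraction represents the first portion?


Total parts = 6 + 17 = 23
First part fraction = 6/23
Simplify: 6/23 = 6/23

6/23


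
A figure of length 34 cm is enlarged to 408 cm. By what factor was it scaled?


Original length = 34 cm
Scaled length = 408 cm
Scale factor = 408 / 34
= 12

12


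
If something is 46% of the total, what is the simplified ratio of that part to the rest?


Part = 46%, Remainder = 54%
Ratio = 46:54
GCD(46, 54) = 2
Simplify: 23:27 = 23:27

23:27


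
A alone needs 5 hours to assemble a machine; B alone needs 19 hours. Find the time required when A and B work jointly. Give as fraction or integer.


Rate of A = 1/5 job per hour
Rate of B = 1/19 job per hour
Combined rate = 1/5 + 1/19
Find common denominator: (19 + 5)/(5*19) = 24/95
Combined rate = 24/95 job per hour
Time together = 1 / (24/95) = 95/24 hours

95/24


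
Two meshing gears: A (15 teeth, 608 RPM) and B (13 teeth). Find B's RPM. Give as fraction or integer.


Gear ratio: teeth_A * RPM_A = teeth_B * RPM_B
15 * 608 = 13 * RPM_B
9120 = 13 * RPM_B
RPM_B = 9120 / 13
RPM_B = 9120/13

9120/13


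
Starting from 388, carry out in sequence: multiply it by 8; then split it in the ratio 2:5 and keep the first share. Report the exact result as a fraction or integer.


Start with 388.
Step 1: Multiply by 8: 388 * 8 = 3104
Step 2: Split 2:5, first share = 3104 * 2/7 = 6208/7
Final result = 6208/7

6208/7


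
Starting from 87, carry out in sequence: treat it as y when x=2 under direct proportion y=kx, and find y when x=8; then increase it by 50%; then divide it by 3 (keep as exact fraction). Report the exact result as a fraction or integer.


Start with 87.
Step 1: Direct prop: k = (87)/2; new y = k*8 = 87*8/2 = 348
Step 2: Increase by 50%: 348 * 150/100 = 522
Step 3: Divide by 3: 522 / 3 = 174
Final result = 174

174


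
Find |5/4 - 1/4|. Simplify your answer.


Simplify: 5/4 = 5/4 and 1/4 = 1/4
Find common denominator: LCD = 4
Convert: 5/4 and 1/4
Difference = |5 - 1|/4 = 4/4
Simplified = 1

1


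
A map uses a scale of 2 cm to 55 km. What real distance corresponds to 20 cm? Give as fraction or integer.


Map scale: 2 cm = 55 km
Measured distance on map = 20 cm
Set up proportion: 20 * 55 / 2
= 1100 / 2
= 550 km

550


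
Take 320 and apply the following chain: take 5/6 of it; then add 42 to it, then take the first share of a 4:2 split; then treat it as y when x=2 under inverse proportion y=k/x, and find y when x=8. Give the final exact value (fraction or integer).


Start with 320.
Step 1: Take 5/6: 320 * 5/6 = 800/3
Step 2: Add 42: 800/3+42=926/3; split 4:2 first = 926/3*4/6 = 1852/9
Step 3: Inverse prop: k = (1852/9)*2; new y = k/8 = 1852/9*2/8 = 463/9
Final result = 463/9

463/9


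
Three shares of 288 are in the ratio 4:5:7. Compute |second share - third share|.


Total parts = 4 + 5 + 7 = 16
Value per part = 288 / 16 = 18
Shares: 4*18=72, 5*18=90, 7*18=126
Second share = 90, third share = 126
Difference = |90 - 126| = 36

36


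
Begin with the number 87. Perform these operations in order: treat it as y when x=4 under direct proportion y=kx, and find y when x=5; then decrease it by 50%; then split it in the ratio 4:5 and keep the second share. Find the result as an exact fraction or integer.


Start with 87.
Step 1: Direct prop: k = (87)/4; new y = k*5 = 87*5/4 = 435/4
Step 2: Decrease by 50%: 435/4 * 50/100 = 435/8
Step 3: Split 4:5, second share = 435/8 * 5/9 = 725/24
Final result = 725/24

725/24


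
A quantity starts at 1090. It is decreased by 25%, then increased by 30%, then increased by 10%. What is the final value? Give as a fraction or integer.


Start: 1090
Step 1: decrease by 25% => multiply by 75/100
  1090 * 75/100 = 1635/2
Step 2: increase by 30% => multiply by 130/100
  1635/2 * 130/100 = 4251/4
Step 3: increase by 10% => multiply by 110/100
  4251/4 * 110/100 = 46761/40
Final value = 46761/40

46761/40


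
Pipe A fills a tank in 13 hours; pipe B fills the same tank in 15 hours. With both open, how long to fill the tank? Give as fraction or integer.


Rate of A = 1/13 job per hour
Rate of B = 1/15 job per hour
Combined rate = 1/13 + 1/15
Find common denominator: (15 + 13)/(13*15) = 28/195
Combined rate = 28/195 job per hour
Time together = 1 / (28/195) = 195/28 hours

195/28


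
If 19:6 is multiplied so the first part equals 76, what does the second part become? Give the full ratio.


Original ratio: 19:6
First term target: 76
Scale factor = 76 / 19 = 4
Multiply second term: 6 * 4 = 24
Equivalent ratio = 76:24

76:24


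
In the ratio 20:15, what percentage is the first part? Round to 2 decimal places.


Total parts = 20 + 15 = 35
First part fraction = 20/35
Percentage = (20/35) * 100
= 0.571429 * 100
= 57.14%

57.14


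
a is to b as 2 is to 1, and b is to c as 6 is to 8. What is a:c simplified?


Given a:b = 2:1 and b:c = 6:8
Make b consistent. Multiply first ratio by 6: a:b = 12:6
Multiply second ratio by 1: b:c = 6:8
Now b = 6 in both, so a:b:c = 12:6:8
Therefore a:c = 12:8
Simplify by GCD: a:c = 3:2

3:2


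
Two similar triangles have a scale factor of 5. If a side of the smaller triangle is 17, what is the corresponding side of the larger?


Similar triangles have proportional sides
Scale factor = 5
Smaller side = 17
Corresponding larger side = 17 * 5
= 85

85


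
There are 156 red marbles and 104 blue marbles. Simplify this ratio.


Find GCD(156, 104)
GCD = 52
Divide both by 52: 156/52 = 3, 104/52 = 2
Simplified ratio = 3:2

3:2


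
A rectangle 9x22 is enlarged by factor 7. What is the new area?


Original dimensions: 9 x 22
Enlargement factor = 7
New width = 9 * 7 = 63
New height = 22 * 7 = 154
New area = 63 * 154 = 9702

9702


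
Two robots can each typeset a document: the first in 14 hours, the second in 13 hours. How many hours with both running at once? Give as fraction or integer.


Rate of A = 1/14 job per hour
Rate of B = 1/13 job per hour
Combined rate = 1/14 + 1/13
Find common denominator: (13 + 14)/(14*13) = 27/182
Combined rate = 27/182 job per hour
Time together = 1 / (27/182) = 182/27 hours

182/27


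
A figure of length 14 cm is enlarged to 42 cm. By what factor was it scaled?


Original length = 14 cm
Scaled length = 42 cm
Scale factor = 42 / 14
= 3

3


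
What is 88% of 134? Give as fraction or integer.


Compute 88% of 134
Convert percentage: 88% = 88/100
Multiply: 134 * 88/100
= 11792/100
= 2948/25

2948/25


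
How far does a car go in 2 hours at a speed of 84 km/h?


Using distance = speed * time
Speed = 84 km/h
Time = 2 hours
Distance = 84 * 2
= 168 km

168


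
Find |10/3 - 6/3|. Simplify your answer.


Simplify: 10/3 = 10/3 and 6/3 = 2
Find common denominator: LCD = 3
Convert: 10/3 and 6/3
Difference = |10 - 6|/3 = 4/3
Simplified = 4/3

4/3


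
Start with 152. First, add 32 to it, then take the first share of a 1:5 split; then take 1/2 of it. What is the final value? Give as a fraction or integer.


Start with 152.
Step 1: Add 32: 152+32=184; split 1:5 first = 184*1/6 = 92/3
Step 2: Take 1/2: 92/3 * 1/2 = 46/3
Final result = 46/3

46/3


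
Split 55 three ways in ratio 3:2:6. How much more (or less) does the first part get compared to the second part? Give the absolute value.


Total parts = 3 + 2 + 6 = 11
Value per part = 55 / 11 = 5
Shares: 3*5=15, 2*5=10, 6*5=30
First share = 15, second share = 10
Difference = |15 - 10| = 5

5


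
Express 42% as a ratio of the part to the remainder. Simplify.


Part = 42%, Remainder = 58%
Ratio = 42:58
GCD(42, 58) = 2
Simplify: 21:29 = 21:29

21:29


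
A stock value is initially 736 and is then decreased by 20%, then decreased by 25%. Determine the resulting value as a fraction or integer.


Start: 736
Step 1: decrease by 20% => multiply by 80/100
  736 * 80/100 = 2944/5
Step 2: decrease by 25% => multiply by 75/100
  2944/5 * 75/100 = 2208/5
Final value = 2208/5

2208/5


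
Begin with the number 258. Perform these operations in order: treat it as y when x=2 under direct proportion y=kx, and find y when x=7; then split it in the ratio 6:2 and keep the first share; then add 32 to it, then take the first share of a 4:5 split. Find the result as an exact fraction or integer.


Start with 258.
Step 1: Direct prop: k = (258)/2; new y = k*7 = 258*7/2 = 903
Step 2: Split 6:2, first share = 903 * 6/8 = 2709/4
Step 3: Add 32: 2709/4+32=2837/4; split 4:5 first = 2837/4*4/9 = 2837/9
Final result = 2837/9

2837/9


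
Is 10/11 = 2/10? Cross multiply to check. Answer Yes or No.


Cross multiply to check 10/11 = 2/10
Left cross product: 10 * 10 = 100
Right cross product: 11 * 2 = 22
100 != 22
Not equal, so proportions differ => No

No


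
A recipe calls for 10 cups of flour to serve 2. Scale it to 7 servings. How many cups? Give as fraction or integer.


Original: 10 cups for 2 servings
Target servings = 7
Scaling factor = 7/2
New amount = 10 * 7/2
= 70/2
= 35 cups

35


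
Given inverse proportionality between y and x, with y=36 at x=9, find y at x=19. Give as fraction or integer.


Inverse proportion: y = k/x
Find k: k = 9 * 36 = 324
Compute y at x=19: y = 324/19
y = 324/19

324/19


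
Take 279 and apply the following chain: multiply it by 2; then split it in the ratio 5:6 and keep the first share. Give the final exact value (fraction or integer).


Start with 279.
Step 1: Multiply by 2: 279 * 2 = 558
Step 2: Split 5:6, first share = 558 * 5/11 = 2790/11
Final result = 2790/11

2790/11


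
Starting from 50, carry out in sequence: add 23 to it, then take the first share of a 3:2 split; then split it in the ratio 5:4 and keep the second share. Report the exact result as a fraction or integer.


Start with 50.
Step 1: Add 23: 50+23=73; split 3:2 first = 73*3/5 = 219/5
Step 2: Split 5:4, second share = 219/5 * 4/9 = 292/15
Final result = 292/15

292/15


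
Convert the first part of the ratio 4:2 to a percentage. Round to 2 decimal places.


Total parts = 4 + 2 = 6
First part fraction = 4/6
Percentage = (4/6) * 100
= 0.666667 * 100
= 66.67%

66.67


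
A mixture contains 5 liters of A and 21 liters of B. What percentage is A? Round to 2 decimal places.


Volume of A = 5 L
Volume of B = 21 L
Total volume = 5 + 21 = 26 L
Percentage of A = (5/26) * 100
= 19.23%

19.23


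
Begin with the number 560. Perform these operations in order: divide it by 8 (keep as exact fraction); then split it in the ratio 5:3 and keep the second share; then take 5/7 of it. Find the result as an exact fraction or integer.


Start with 560.
Step 1: Divide by 8: 560 / 8 = 70
Step 2: Split 5:3, second share = 70 * 3/8 = 105/4
Step 3: Take 5/7: 105/4 * 5/7 = 75/4
Final result = 75/4

75/4


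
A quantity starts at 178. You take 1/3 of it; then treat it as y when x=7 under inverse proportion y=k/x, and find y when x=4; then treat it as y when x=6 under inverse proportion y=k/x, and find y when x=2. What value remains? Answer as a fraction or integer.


Start with 178.
Step 1: Take 1/3: 178 * 1/3 = 178/3
Step 2: Inverse prop: k = (178/3)*7; new y = k/4 = 178/3*7/4 = 623/6
Step 3: Inverse prop: k = (623/6)*6; new y = k/2 = 623/6*6/2 = 623/2
Final result = 623/2

623/2


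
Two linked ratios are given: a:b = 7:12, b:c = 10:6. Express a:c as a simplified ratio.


Given a:b = 7:12 and b:c = 10:6
Make b consistent. Multiply first ratio by 10: a:b = 70:120
Multiply second ratio by 12: b:c = 120:72
Now b = 120 in both, so a:b:c = 70:120:72
Therefore a:c = 70:72
Simplify by GCD: a:c = 35:36

35:36


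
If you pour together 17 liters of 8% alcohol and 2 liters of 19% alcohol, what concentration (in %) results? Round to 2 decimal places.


Solute in mixture 1 = 8% of 17 L = 17*8/100 = 34/25 L
Solute in mixture 2 = 19% of 2 L = 2*19/100 = 19/50 L
Total solute = 34/25 + 19/50 = 87/50 L
Total volume = 17 + 2 = 19 L
Final concentration = 87/50/19 * 100 = 9.16%

9.16


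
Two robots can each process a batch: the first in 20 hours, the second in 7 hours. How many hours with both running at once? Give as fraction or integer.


Rate of A = 1/20 job per hour
Rate of B = 1/7 job per hour
Combined rate = 1/20 + 1/7
Find common denominator: (7 + 20)/(20*7) = 27/140
Combined rate = 27/140 job per hour
Time together = 1 / (27/140) = 140/27 hours

140/27


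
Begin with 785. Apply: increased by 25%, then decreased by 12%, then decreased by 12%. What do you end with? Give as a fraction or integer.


Start: 785
Step 1: increase by 25% => multiply by 125/100
  785 * 125/100 = 3925/4
Step 2: decrease by 12% => multiply by 88/100
  3925/4 * 88/100 = 1727/2
Step 3: decrease by 12% => multiply by 88/100
  1727/2 * 88/100 = 18997/25
Final value = 18997/25

18997/25


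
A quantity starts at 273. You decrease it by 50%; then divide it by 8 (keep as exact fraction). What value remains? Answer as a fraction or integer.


Start with 273.
Step 1: Decrease by 50%: 273 * 50/100 = 273/2
Step 2: Divide by 8: 273/2 / 8 = 273/16
Final result = 273/16

273/16


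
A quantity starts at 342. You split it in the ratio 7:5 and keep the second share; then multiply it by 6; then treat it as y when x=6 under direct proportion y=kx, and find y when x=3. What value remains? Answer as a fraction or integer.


Start with 342.
Step 1: Split 7:5, second share = 342 * 5/12 = 285/2
Step 2: Multiply by 6: 285/2 * 6 = 855
Step 3: Direct prop: k = (855)/6; new y = k*3 = 855*3/6 = 855/2
Final result = 855/2

855/2


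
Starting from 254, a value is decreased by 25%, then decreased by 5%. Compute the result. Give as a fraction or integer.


Start: 254
Step 1: decrease by 25% => multiply by 75/100
  254 * 75/100 = 381/2
Step 2: decrease by 5% => multiply by 95/100
  381/2 * 95/100 = 7239/40
Final value = 7239/40

7239/40


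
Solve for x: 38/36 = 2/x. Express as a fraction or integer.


Setting up: 38/36 = 2/x
Cross multiply: 38 * x = 36 * 2
38x = 72
x = 72/38
x = 36/19

36/19


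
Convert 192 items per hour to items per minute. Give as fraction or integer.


Converting from per hour to per minute
Rate = 192 items per hour
Divide by 60: 192/60
= 16/5 items per minute

16/5


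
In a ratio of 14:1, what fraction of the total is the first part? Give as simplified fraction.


Total parts = 14 + 1 = 15
First part fraction = 14/15
Simplify: 14/15 = 14/15

14/15


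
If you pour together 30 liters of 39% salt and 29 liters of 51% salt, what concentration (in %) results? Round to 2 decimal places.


Solute in mixture 1 = 39% of 30 L = 30*39/100 = 117/10 L
Solute in mixture 2 = 51% of 29 L = 29*51/100 = 1479/100 L
Total solute = 117/10 + 1479/100 = 2649/100 L
Total volume = 30 + 29 = 59 L
Final concentration = 2649/100/59 * 100 = 44.90%

44.90


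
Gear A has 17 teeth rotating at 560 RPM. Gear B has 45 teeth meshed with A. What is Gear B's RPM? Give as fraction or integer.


Gear ratio: teeth_A * RPM_A = teeth_B * RPM_B
17 * 560 = 45 * RPM_B
9520 = 45 * RPM_B
RPM_B = 9520 / 45
RPM_B = 1904/9

1904/9


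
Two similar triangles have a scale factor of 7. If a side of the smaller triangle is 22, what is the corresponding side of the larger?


Similar triangles have proportional sides
Scale factor = 7
Smaller side = 22
Corresponding larger side = 22 * 7
= 154

154


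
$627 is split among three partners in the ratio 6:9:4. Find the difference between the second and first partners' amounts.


Total parts = 6 + 9 + 4 = 19
Value per part = 627 / 19 = 33
Shares: 6*33=198, 9*33=297, 4*33=132
Second share = 297, first share = 198
Difference = |297 - 198| = 99

99


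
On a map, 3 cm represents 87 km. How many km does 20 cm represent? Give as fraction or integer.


Map scale: 3 cm = 87 km
Measured distance on map = 20 cm
Set up proportion: 20 * 87 / 3
= 1740 / 3
= 580 km

580


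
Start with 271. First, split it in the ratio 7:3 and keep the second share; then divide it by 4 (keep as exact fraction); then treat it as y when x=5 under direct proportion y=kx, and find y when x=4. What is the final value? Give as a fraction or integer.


Start with 271.
Step 1: Split 7:3, second share = 271 * 3/10 = 813/10
Step 2: Divide by 4: 813/10 / 4 = 813/40
Step 3: Direct prop: k = (813/40)/5; new y = k*4 = 813/40*4/5 = 813/50
Final result = 813/50

813/50


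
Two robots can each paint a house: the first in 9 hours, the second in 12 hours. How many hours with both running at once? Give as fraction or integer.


Rate of A = 1/9 job per hour
Rate of B = 1/12 job per hour
Combined rate = 1/9 + 1/12
Find common denominator: (12 + 9)/(9*12) = 21/108
Combined rate = 7/36 job per hour
Time together = 1 / (7/36) = 36/7 hours

36/7


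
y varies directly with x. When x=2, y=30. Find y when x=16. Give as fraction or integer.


Direct proportion: y = kx
Find k: k = 30/2 = 15
Compute y at x=16: y = 15 * 16
y = 240

240


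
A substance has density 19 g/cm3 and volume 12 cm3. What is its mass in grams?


Using mass = density * volume
Density = 19 g/cm3
Volume = 12 cm3
Mass = 19 * 12
= 228 g

228


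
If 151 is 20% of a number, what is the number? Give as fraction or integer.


Given: 151 is 20% of the whole
Set up: 151 = 20/100 * whole
whole = 151 * 100 / 20
whole = 15100 / 20
whole = 755

755


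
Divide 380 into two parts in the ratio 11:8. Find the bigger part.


Total parts = 11 + 8 = 19
Value per part = 380 / 19 = 20
First share = 11 * 20 = 220
Second share = 8 * 20 = 160
Larger share = 220

220


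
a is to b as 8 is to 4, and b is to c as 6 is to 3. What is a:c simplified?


Given a:b = 8:4 and b:c = 6:3
Make b consistent. Multiply first ratio by 6: a:b = 48:24
Multiply second ratio by 4: b:c = 24:12
Now b = 24 in both, so a:b:c = 48:24:12
Therefore a:c = 48:12
Simplify by GCD: a:c = 4:1

4:1


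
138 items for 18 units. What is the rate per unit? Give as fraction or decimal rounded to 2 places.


Total items = 138
Number of units = 18
Unit rate = 138 / 18
= 7.67 items per unit

7.67


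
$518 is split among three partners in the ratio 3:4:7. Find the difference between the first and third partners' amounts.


Total parts = 3 + 4 + 7 = 14
Value per part = 518 / 14 = 37
Shares: 3*37=111, 4*37=148, 7*37=259
First share = 111, third share = 259
Difference = |111 - 259| = 148

148


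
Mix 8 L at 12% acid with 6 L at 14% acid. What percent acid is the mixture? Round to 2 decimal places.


Solute in mixture 1 = 12% of 8 L = 8*12/100 = 24/25 L
Solute in mixture 2 = 14% of 6 L = 6*14/100 = 21/25 L
Total solute = 24/25 + 21/25 = 9/5 L
Total volume = 8 + 6 = 14 L
Final concentration = 9/5/14 * 100 = 12.86%

12.86


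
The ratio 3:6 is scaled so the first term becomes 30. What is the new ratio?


Original ratio: 3:6
First term target: 30
Scale factor = 30 / 3 = 10
Multiply second term: 6 * 10 = 60
Equivalent ratio = 30:60

30:60


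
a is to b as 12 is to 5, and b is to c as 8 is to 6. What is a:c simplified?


Given a:b = 12:5 and b:c = 8:6
Make b consistent. Multiply first ratio by 8: a:b = 96:40
Multiply second ratio by 5: b:c = 40:30
Now b = 40 in both, so a:b:c = 96:40:30
Therefore a:c = 96:30
Simplify by GCD: a:c = 16:5

16:5


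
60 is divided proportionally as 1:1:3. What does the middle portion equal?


Ratio = 1:1:3
Total parts = 1 + 1 + 3 = 5
Value per part = 60 / 5 = 12
First share = 1 * 12 = 12
Middle share = 1 * 12 = 12
Third share = 3 * 12 = 36

12


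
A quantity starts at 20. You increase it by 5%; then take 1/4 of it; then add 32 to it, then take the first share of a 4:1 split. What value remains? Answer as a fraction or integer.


Start with 20.
Step 1: Increase by 5%: 20 * 105/100 = 21
Step 2: Take 1/4: 21 * 1/4 = 21/4
Step 3: Add 32: 21/4+32=149/4; split 4:1 first = 149/4*4/5 = 149/5
Final result = 149/5

149/5


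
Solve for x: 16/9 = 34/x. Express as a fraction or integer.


Setting up: 16/9 = 34/x
Cross multiply: 16 * x = 9 * 34
16x = 306
x = 306/16
x = 153/8

153/8


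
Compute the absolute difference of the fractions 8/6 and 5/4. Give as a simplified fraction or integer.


Simplify: 8/6 = 4/3 and 5/4 = 5/4
Find common denominator: LCD = 12
Convert: 16/12 and 15/12
Difference = |16 - 15|/12 = 1/12
Simplified = 1/12

1/12


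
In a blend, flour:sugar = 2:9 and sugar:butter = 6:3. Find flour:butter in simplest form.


Given a:b = 2:9 and b:c = 6:3
Make b consistent. Multiply first ratio by 6: a:b = 12:54
Multiply second ratio by 9: b:c = 54:27
Now b = 54 in both, so a:b:c = 12:54:27
Therefore a:c = 12:27
Simplify by GCD: a:c = 4:9

4:9


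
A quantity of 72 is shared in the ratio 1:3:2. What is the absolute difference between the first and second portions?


Total parts = 1 + 3 + 2 = 6
Value per part = 72 / 6 = 12
Shares: 1*12=12, 3*12=36, 2*12=24
First share = 12, second share = 36
Difference = |12 - 36| = 24

24


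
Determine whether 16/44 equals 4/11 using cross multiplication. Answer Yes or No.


Cross multiply to check 16/44 = 4/11
Left cross product: 16 * 11 = 176
Right cross product: 44 * 4 = 176
176 = 176
Equal, so proportions match => Yes

Yes


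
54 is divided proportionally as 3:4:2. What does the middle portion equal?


Ratio = 3:4:2
Total parts = 3 + 4 + 2 = 9
Value per part = 54 / 9 = 6
First share = 3 * 6 = 18
Middle share = 4 * 6 = 24
Third share = 2 * 6 = 12

24


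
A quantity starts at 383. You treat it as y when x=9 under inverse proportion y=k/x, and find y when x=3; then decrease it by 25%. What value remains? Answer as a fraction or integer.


Start with 383.
Step 1: Inverse prop: k = (383)*9; new y = k/3 = 383*9/3 = 1149
Step 2: Decrease by 25%: 1149 * 75/100 = 3447/4
Final result = 3447/4

3447/4


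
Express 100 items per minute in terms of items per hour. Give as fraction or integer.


Converting from per minute to per hour
Rate = 100 items per minute
Multiply by 60: 100 * 60
= 6000 items per hour

6000


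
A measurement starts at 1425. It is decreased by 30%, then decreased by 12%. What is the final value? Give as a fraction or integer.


Start: 1425
Step 1: decrease by 30% => multiply by 70/100
  1425 * 70/100 = 1995/2
Step 2: decrease by 12% => multiply by 88/100
  1995/2 * 88/100 = 4389/5
Final value = 4389/5

4389/5


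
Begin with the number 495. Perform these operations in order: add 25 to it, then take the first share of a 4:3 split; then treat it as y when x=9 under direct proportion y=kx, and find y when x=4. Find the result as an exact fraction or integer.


Start with 495.
Step 1: Add 25: 495+25=520; split 4:3 first = 520*4/7 = 2080/7
Step 2: Direct prop: k = (2080/7)/9; new y = k*4 = 2080/7*4/9 = 8320/63
Final result = 8320/63

8320/63


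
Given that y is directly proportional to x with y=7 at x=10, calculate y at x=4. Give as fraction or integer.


Direct proportion: y = kx
Find k: k = 7/10 = 7/10
Compute y at x=4: y = 7/10 * 4
y = 14/5

14/5


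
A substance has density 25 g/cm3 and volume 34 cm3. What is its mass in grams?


Using mass = density * volume
Density = 25 g/cm3
Volume = 34 cm3
Mass = 25 * 34
= 850 g

850


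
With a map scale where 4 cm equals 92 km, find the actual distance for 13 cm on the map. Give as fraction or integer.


Map scale: 4 cm = 92 km
Measured distance on map = 13 cm
Set up proportion: 13 * 92 / 4
= 1196 / 4
= 299 km

299


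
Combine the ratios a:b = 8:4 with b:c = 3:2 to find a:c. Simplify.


Given a:b = 8:4 and b:c = 3:2
Make b consistent. Multiply first ratio by 3: a:b = 24:12
Multiply second ratio by 4: b:c = 12:8
Now b = 12 in both, so a:b:c = 24:12:8
Therefore a:c = 24:8
Simplify by GCD: a:c = 3:1

3:1


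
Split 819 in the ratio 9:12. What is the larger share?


Total parts = 9 + 12 = 21
Value per part = 819 / 21 = 39
First share = 9 * 39 = 351
Second share = 12 * 39 = 468
Larger share = 468

468


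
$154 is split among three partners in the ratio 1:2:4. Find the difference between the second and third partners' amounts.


Total parts = 1 + 2 + 4 = 7
Value per part = 154 / 7 = 22
Shares: 1*22=22, 2*22=44, 4*22=88
Second share = 44, third share = 88
Difference = |44 - 88| = 44

44


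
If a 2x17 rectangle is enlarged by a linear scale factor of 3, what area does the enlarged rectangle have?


Original dimensions: 2 x 17
Enlargement factor = 3
New width = 2 * 3 = 6
New height = 17 * 3 = 51
New area = 6 * 51 = 306

306
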